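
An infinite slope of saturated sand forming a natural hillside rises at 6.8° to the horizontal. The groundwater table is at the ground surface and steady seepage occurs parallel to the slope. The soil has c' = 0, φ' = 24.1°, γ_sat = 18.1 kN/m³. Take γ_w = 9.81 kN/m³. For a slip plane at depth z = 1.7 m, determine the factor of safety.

FS = 1.72

With seepage parallel to the slope and the water table at the surface, the effective normal stress on the slip plane uses the buoyant unit weight γ' = γ_sat − γ_w while the driving shear stress uses γ_sat:
FS = [c' + γ' z cos²β tanφ'] / [γ_sat z sinβ cosβ]
(For c' = 0 this reduces to FS = (γ'/γ_sat)·tanφ'/tanβ.)
γ' = 18.1 − 9.81 = 8.29 kN/m³
Numerator = 0.0 + 8.29·1.7·cos²6.8°·tan24.1° = 0.0 + 8.29·1.7·0.9860·0.4473 = 6.216 kPa
Denominator = 18.1·1.7·sin6.8°·cos6.8° = 18.1·1.7·0.1184·0.9930 = 3.618 kPa
FS = 6.216 / 3.618 = 1.718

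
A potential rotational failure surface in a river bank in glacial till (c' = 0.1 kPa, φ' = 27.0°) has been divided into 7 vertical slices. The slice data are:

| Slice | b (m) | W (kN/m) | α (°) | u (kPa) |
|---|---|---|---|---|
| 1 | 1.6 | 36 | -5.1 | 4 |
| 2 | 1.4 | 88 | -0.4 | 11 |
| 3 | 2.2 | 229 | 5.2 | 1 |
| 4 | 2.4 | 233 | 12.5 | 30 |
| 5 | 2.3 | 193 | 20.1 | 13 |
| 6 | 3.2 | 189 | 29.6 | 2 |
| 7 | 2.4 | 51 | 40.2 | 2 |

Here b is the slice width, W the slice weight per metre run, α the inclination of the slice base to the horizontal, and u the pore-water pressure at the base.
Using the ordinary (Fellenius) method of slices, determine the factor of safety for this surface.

Ordinary method of slices: FS = Σ[c'·Δl_i + (W_i cosα_i − u_i·Δl_i)·tanφ'] / Σ W_i sinα_i, with Δl_i = b_i / cosα_i.
Slice 1: Δl = 1.6/cos(-5.1°) = 1.606 m; N'_1 = 36·cos(-5.1°) − 4·1.606 = 29.4; c'Δl = 0.16; W sinα = -3.2
Slice 2: Δl = 1.4/cos(-0.4°) = 1.400 m; N'_2 = 88·cos(-0.4°) − 11·1.400 = 72.6; c'Δl = 0.14; W sinα = -0.6
Slice 3: Δl = 2.2/cos5.2° = 2.209 m; N'_3 = 229·cos5.2° − 1·2.209 = 225.8; c'Δl = 0.22; W sinα = 20.8
Slice 4: Δl = 2.4/cos12.5° = 2.458 m; N'_4 = 233·cos12.5° − 30·2.458 = 153.7; c'Δl = 0.25; W sinα = 50.4
Slice 5: Δl = 2.3/cos20.1° = 2.449 m; N'_5 = 193·cos20.1° − 13·2.449 = 149.4; c'Δl = 0.24; W sinα = 66.3
Slice 6: Δl = 3.2/cos29.6° = 3.680 m; N'_6 = 189·cos29.6° − 2·3.680 = 157.0; c'Δl = 0.37; W sinα = 93.4
Slice 7: Δl = 2.4/cos40.2° = 3.142 m; N'_7 = 51·cos40.2° − 2·3.142 = 32.7; c'Δl = 0.31; W sinα = 32.9
Σc'Δl = 1.7 kN/m; ΣN' = 820.7 kN/m; ΣW sinα = 260.0 kN/m
Resisting = 1.7 + 820.7·tan27.0° = 1.7 + 418.1 = 419.8 kN/m
FS = 419.8 / 260.0 = 1.615

FS = 1.61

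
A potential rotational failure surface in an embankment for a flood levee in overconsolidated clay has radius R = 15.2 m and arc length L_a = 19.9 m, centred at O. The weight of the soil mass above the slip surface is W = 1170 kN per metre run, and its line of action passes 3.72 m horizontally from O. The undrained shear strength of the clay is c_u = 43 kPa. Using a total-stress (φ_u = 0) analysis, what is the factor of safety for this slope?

FS = 2.99

Taking moments about the centre O, the resisting moment is provided by the undrained shear strength acting along the arc:
M_R = c_u·L_a·R = 43·19.90·15.2 = 13006.6 kN·m/m
M_D = W·d = 1170·3.72 = 4352.4 kN·m/m
FS = M_R / M_D = 13006.6 / 4352.4 = 2.988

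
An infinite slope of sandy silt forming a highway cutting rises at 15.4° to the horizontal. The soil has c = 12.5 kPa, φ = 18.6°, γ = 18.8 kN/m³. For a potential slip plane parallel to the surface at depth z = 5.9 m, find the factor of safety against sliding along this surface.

FS = 1.66

For an infinite slope with a slip plane parallel to the surface (no pore pressure): FS = [c + γz cos²β tanφ] / [γz sinβ cosβ].
γz = 18.8·5.9 = 110.92 kN/m²
Numerator = 12.5 + 110.92·cos²15.4°·tan18.6° = 12.5 + 110.92·0.9295·0.3365 = 47.196 kPa
Denominator = 110.92·sin15.4°·cos15.4° = 110.92·0.2656·0.9641 = 28.398 kPa
FS = 47.196 / 28.398 = 1.662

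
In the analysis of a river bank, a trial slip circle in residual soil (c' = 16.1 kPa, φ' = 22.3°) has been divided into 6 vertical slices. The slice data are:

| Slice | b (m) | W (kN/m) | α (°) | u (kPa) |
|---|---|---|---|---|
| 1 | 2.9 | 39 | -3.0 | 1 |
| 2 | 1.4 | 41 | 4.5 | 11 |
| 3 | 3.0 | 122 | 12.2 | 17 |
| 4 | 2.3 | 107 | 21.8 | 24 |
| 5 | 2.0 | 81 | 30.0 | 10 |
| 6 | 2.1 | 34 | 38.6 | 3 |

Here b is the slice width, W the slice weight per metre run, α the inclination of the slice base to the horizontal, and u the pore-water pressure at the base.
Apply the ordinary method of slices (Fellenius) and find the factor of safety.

Ordinary method of slices: FS = Σ[c'·Δl_i + (W_i cosα_i − u_i·Δl_i)·tanφ'] / Σ W_i sinα_i, with Δl_i = b_i / cosα_i.
Slice 1: Δl = 2.9/cos(-3.0°) = 2.904 m; N'_1 = 39·cos(-3.0°) − 1·2.904 = 36.0; c'Δl = 46.75; W sinα = -2.0
Slice 2: Δl = 1.4/cos4.5° = 1.404 m; N'_2 = 41·cos4.5° − 11·1.404 = 25.4; c'Δl = 22.61; W sinα = 3.2
Slice 3: Δl = 3.0/cos12.2° = 3.069 m; N'_3 = 122·cos12.2° − 17·3.069 = 67.1; c'Δl = 49.42; W sinα = 25.8
Slice 4: Δl = 2.3/cos21.8° = 2.477 m; N'_4 = 107·cos21.8° − 24·2.477 = 39.9; c'Δl = 39.88; W sinα = 39.7
Slice 5: Δl = 2.0/cos30.0° = 2.309 m; N'_5 = 81·cos30.0° − 10·2.309 = 47.1; c'Δl = 37.18; W sinα = 40.5
Slice 6: Δl = 2.1/cos38.6° = 2.687 m; N'_6 = 34·cos38.6° − 3·2.687 = 18.5; c'Δl = 43.26; W sinα = 21.2
Σc'Δl = 239.1 kN/m; ΣN' = 234.0 kN/m; ΣW sinα = 128.4 kN/m
Resisting = 239.1 + 234.0·tan22.3° = 239.1 + 96.0 = 335.1 kN/m
FS = 335.1 / 128.4 = 2.609

FS = 2.61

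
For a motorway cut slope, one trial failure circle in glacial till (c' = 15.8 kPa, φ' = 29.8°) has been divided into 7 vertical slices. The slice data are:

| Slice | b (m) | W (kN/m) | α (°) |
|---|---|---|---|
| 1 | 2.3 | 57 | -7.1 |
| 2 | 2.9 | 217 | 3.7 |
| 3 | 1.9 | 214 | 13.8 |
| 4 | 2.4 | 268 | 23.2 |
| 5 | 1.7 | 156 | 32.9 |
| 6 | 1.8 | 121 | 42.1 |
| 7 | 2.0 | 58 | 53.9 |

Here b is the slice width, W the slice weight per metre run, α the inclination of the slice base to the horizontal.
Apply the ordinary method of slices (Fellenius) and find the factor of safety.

Ordinary method of slices: FS = Σ[c'·Δl_i + (W_i cosα_i)·tanφ'] / Σ W_i sinα_i, with Δl_i = b_i / cosα_i.
Slice 1: Δl = 2.3/cos(-7.1°) = 2.318 m; N'_1 = 57·cos(-7.1°) = 56.6; c'Δl = 36.62; W sinα = -7.0
Slice 2: Δl = 2.9/cos3.7° = 2.906 m; N'_2 = 217·cos3.7° = 216.5; c'Δl = 45.92; W sinα = 14.0
Slice 3: Δl = 1.9/cos13.8° = 1.956 m; N'_3 = 214·cos13.8° = 207.8; c'Δl = 30.91; W sinα = 51.0
Slice 4: Δl = 2.4/cos23.2° = 2.611 m; N'_4 = 268·cos23.2° = 246.3; c'Δl = 41.26; W sinα = 105.6
Slice 5: Δl = 1.7/cos32.9° = 2.025 m; N'_5 = 156·cos32.9° = 131.0; c'Δl = 31.99; W sinα = 84.7
Slice 6: Δl = 1.8/cos42.1° = 2.426 m; N'_6 = 121·cos42.1° = 89.8; c'Δl = 38.33; W sinα = 81.1
Slice 7: Δl = 2.0/cos53.9° = 3.394 m; N'_7 = 58·cos53.9° = 34.2; c'Δl = 53.63; W sinα = 46.9
Σc'Δl = 278.7 kN/m; ΣN' = 982.2 kN/m; ΣW sinα = 376.3 kN/m
Resisting = 278.7 + 982.2·tan29.8° = 278.7 + 562.5 = 841.2 kN/m
FS = 841.2 / 376.3 = 2.235

FS = 2.24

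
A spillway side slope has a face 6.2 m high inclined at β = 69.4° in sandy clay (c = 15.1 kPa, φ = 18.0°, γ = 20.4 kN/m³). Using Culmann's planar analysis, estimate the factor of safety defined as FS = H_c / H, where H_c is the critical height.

H_c = (4c/γ) · sinβ cosφ / [1 − cos(β − φ)]
    = (4·15.1/20.4) · sin69.4°·cos18.0° / [1 − cos51.4°]
    = 2.961 · 0.8902 / 0.3761 = 7.01 m
FS = H_c / H = 7.01 / 6.2 = 1.130

FS = 1.13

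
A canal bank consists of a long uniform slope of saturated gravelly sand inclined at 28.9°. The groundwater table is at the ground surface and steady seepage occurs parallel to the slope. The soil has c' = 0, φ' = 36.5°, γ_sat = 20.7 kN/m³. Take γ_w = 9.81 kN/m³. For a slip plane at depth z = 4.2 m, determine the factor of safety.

FS = 0.71

With seepage parallel to the slope and the water table at the surface, the effective normal stress on the slip plane uses the buoyant unit weight γ' = γ_sat − γ_w while the driving shear stress uses γ_sat:
FS = [c' + γ' z cos²β tanφ'] / [γ_sat z sinβ cosβ]
(For c' = 0 this reduces to FS = (γ'/γ_sat)·tanφ'/tanβ.)
γ' = 20.7 − 9.81 = 10.89 kN/m³
Numerator = 0.0 + 10.89·4.2·cos²28.9°·tan36.5° = 0.0 + 10.89·4.2·0.7664·0.7400 = 25.940 kPa
Denominator = 20.7·4.2·sin28.9°·cos28.9° = 20.7·4.2·0.4833·0.8755 = 36.784 kPa
FS = 25.940 / 36.784 = 0.705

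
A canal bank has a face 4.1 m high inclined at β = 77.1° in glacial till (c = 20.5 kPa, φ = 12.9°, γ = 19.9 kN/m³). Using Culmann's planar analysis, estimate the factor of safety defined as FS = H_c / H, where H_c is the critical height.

H_c = (4c/γ) · sinβ cosφ / [1 − cos(β − φ)]
    = (4·20.5/19.9) · sin77.1°·cos12.9° / [1 − cos64.2°]
    = 4.121 · 0.9502 / 0.5648 = 6.93 m
FS = H_c / H = 6.93 / 4.1 = 1.691

FS = 1.69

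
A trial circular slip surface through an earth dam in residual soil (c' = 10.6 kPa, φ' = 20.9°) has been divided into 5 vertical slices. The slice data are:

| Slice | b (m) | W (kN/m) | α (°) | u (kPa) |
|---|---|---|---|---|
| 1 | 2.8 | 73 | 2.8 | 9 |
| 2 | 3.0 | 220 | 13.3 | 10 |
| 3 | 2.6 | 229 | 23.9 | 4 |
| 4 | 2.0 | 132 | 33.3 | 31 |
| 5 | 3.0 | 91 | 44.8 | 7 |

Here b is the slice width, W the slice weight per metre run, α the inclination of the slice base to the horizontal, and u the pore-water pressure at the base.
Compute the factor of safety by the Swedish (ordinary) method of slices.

Ordinary method of slices: FS = Σ[c'·Δl_i + (W_i cosα_i − u_i·Δl_i)·tanφ'] / Σ W_i sinα_i, with Δl_i = b_i / cosα_i.
Slice 1: Δl = 2.8/cos2.8° = 2.803 m; N'_1 = 73·cos2.8° − 9·2.803 = 47.7; c'Δl = 29.72; W sinα = 3.6
Slice 2: Δl = 3.0/cos13.3° = 3.083 m; N'_2 = 220·cos13.3° − 10·3.083 = 183.3; c'Δl = 32.68; W sinα = 50.6
Slice 3: Δl = 2.6/cos23.9° = 2.844 m; N'_3 = 229·cos23.9° − 4·2.844 = 198.0; c'Δl = 30.14; W sinα = 92.8
Slice 4: Δl = 2.0/cos33.3° = 2.393 m; N'_4 = 132·cos33.3° − 31·2.393 = 36.1; c'Δl = 25.36; W sinα = 72.5
Slice 5: Δl = 3.0/cos44.8° = 4.228 m; N'_5 = 91·cos44.8° − 7·4.228 = 35.0; c'Δl = 44.82; W sinα = 64.1
Σc'Δl = 162.7 kN/m; ΣN' = 500.1 kN/m; ΣW sinα = 283.5 kN/m
Resisting = 162.7 + 500.1·tan20.9° = 162.7 + 191.0 = 353.7 kN/m
FS = 353.7 / 283.5 = 1.247

FS = 1.25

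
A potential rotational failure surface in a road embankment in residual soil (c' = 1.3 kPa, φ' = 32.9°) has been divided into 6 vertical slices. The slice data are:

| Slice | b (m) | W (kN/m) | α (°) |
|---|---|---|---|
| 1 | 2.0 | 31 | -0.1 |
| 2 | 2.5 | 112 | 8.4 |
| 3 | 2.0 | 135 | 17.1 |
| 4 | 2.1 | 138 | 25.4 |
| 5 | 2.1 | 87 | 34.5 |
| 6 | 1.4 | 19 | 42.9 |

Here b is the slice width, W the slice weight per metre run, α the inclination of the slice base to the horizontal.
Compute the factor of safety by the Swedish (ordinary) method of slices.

Ordinary method of slices: FS = Σ[c'·Δl_i + (W_i cosα_i)·tanφ'] / Σ W_i sinα_i, with Δl_i = b_i / cosα_i.
Slice 1: Δl = 2.0/cos(-0.1°) = 2.000 m; N'_1 = 31·cos(-0.1°) = 31.0; c'Δl = 2.60; W sinα = -0.1
Slice 2: Δl = 2.5/cos8.4° = 2.527 m; N'_2 = 112·cos8.4° = 110.8; c'Δl = 3.29; W sinα = 16.4
Slice 3: Δl = 2.0/cos17.1° = 2.093 m; N'_3 = 135·cos17.1° = 129.0; c'Δl = 2.72; W sinα = 39.7
Slice 4: Δl = 2.1/cos25.4° = 2.325 m; N'_4 = 138·cos25.4° = 124.7; c'Δl = 3.02; W sinα = 59.2
Slice 5: Δl = 2.1/cos34.5° = 2.548 m; N'_5 = 87·cos34.5° = 71.7; c'Δl = 3.31; W sinα = 49.3
Slice 6: Δl = 1.4/cos42.9° = 1.911 m; N'_6 = 19·cos42.9° = 13.9; c'Δl = 2.48; W sinα = 12.9
Σc'Δl = 17.4 kN/m; ΣN' = 481.1 kN/m; ΣW sinα = 177.4 kN/m
Resisting = 17.4 + 481.1·tan32.9° = 17.4 + 311.2 = 328.7 kN/m
FS = 328.7 / 177.4 = 1.853

FS = 1.85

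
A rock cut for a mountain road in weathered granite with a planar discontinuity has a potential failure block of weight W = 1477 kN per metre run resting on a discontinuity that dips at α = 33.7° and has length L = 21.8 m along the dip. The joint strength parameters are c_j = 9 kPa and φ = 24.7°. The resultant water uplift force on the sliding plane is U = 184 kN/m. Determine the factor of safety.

Resolving the block weight along and normal to the plane and applying the Mohr–Coulomb strength on the joint:
N' = W cosα − U = 1477·cos33.7° − 184 = 1044.8 kN/m
Driving force T = W sinα = 1477·sin33.7° = 819.5 kN/m
Resisting force R = c_j·L + N'·tanφ = 9·21.8 + 1044.8·tan24.7° = 196.2 + 480.6 = 676.8 kN/m
FS = R / T = 676.8 / 819.5 = 0.826

FS = 0.83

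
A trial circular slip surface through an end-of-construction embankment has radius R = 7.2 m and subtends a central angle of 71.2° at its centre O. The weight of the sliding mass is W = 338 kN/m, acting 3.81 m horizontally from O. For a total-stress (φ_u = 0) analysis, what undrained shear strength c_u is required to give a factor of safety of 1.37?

c_u = 27.4 kPa

FS = c_u·L_a·R / (W·d), so c_u = FS·W·d / (L_a·R).
Arc length L_a = R·θ = 7.2·(71.2°·π/180) = 7.2·1.2427 = 8.95 m
c_u = 1.37·338·3.81 / (8.95·7.2) = 1764.3 / 64.42 = 27.39 kPa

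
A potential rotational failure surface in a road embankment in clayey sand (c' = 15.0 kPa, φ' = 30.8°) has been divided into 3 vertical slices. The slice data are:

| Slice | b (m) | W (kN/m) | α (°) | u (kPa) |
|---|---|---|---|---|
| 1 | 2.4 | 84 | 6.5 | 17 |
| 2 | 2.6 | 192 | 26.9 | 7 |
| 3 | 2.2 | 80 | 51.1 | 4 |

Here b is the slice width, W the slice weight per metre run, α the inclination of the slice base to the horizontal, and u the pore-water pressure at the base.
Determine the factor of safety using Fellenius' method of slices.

Ordinary method of slices: FS = Σ[c'·Δl_i + (W_i cosα_i − u_i·Δl_i)·tanφ'] / Σ W_i sinα_i, with Δl_i = b_i / cosα_i.
Slice 1: Δl = 2.4/cos6.5° = 2.416 m; N'_1 = 84·cos6.5° − 17·2.416 = 42.4; c'Δl = 36.23; W sinα = 9.5
Slice 2: Δl = 2.6/cos26.9° = 2.915 m; N'_2 = 192·cos26.9° − 7·2.915 = 150.8; c'Δl = 43.73; W sinα = 86.9
Slice 3: Δl = 2.2/cos51.1° = 3.503 m; N'_3 = 80·cos51.1° − 4·3.503 = 36.2; c'Δl = 52.55; W sinα = 62.3
Σc'Δl = 132.5 kN/m; ΣN' = 229.4 kN/m; ΣW sinα = 158.6 kN/m
Resisting = 132.5 + 229.4·tan30.8° = 132.5 + 136.8 = 269.3 kN/m
FS = 269.3 / 158.6 = 1.698

FS = 1.70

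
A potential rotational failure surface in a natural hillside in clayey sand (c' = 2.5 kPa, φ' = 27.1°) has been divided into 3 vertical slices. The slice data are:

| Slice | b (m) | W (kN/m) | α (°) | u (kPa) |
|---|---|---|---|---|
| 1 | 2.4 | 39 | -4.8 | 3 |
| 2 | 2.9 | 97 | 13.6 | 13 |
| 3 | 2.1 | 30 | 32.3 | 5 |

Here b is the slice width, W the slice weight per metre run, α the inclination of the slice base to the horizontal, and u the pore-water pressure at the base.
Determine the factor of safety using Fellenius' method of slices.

Ordinary method of slices: FS = Σ[c'·Δl_i + (W_i cosα_i − u_i·Δl_i)·tanφ'] / Σ W_i sinα_i, with Δl_i = b_i / cosα_i.
Slice 1: Δl = 2.4/cos(-4.8°) = 2.408 m; N'_1 = 39·cos(-4.8°) − 3·2.408 = 31.6; c'Δl = 6.02; W sinα = -3.3
Slice 2: Δl = 2.9/cos13.6° = 2.984 m; N'_2 = 97·cos13.6° − 13·2.984 = 55.5; c'Δl = 7.46; W sinα = 22.8
Slice 3: Δl = 2.1/cos32.3° = 2.484 m; N'_3 = 30·cos32.3° − 5·2.484 = 12.9; c'Δl = 6.21; W sinα = 16.0
Σc'Δl = 19.7 kN/m; ΣN' = 100.1 kN/m; ΣW sinα = 35.6 kN/m
Resisting = 19.7 + 100.1·tan27.1° = 19.7 + 51.2 = 70.9 kN/m
FS = 70.9 / 35.6 = 1.993

FS = 1.99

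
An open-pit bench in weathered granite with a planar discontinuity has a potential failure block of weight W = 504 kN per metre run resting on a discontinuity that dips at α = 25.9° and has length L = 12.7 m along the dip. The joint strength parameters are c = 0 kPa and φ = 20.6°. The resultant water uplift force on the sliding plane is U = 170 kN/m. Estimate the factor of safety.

FS = 0.48

Resolving the block weight along and normal to the plane and applying the Mohr–Coulomb strength on the joint:
N' = W cosα − U = 504·cos25.9° − 170 = 283.4 kN/m
Driving force T = W sinα = 504·sin25.9° = 220.1 kN/m
Resisting force R = c·L + N'·tanφ = 0·12.7 + 283.4·tan20.6° = 0.0 + 106.5 = 106.5 kN/m
FS = R / T = 106.5 / 220.1 = 0.484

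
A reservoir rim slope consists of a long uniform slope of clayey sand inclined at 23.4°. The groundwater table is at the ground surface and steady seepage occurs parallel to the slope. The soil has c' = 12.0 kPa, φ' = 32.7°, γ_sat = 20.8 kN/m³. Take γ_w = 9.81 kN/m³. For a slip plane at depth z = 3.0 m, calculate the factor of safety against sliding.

FS = 1.31

With seepage parallel to the slope and the water table at the surface, the effective normal stress on the slip plane uses the buoyant unit weight γ' = γ_sat − γ_w while the driving shear stress uses γ_sat:
FS = [c' + γ' z cos²β tanφ'] / [γ_sat z sinβ cosβ]
γ' = 20.8 − 9.81 = 10.99 kN/m³
Numerator = 12.0 + 10.99·3.0·cos²23.4°·tan32.7° = 12.0 + 10.99·3.0·0.8423·0.6420 = 29.828 kPa
Denominator = 20.8·3.0·sin23.4°·cos23.4° = 20.8·3.0·0.3971·0.9178 = 22.744 kPa
FS = 29.828 / 22.744 = 1.311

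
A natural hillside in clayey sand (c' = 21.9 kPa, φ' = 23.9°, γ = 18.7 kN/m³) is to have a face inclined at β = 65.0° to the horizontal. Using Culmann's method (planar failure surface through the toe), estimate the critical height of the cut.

Culmann's analysis gives the critical failure plane at α_cr = (β + φ')/2 = (65.0 + 23.9)/2 = 44.5°, and the critical height
H_c = (4c'/γ) · sinβ cosφ' / [1 − cos(β − φ')]
    = (4·21.9/18.7) · sin65.0°·cos23.9° / [1 − cos(41.1°)]
    = 4.684 · 0.9063·0.9143 / [1 − 0.7536]
    = 4.684 · 0.8286 / 0.2464
    = 15.75 m

H_c = 15.75 m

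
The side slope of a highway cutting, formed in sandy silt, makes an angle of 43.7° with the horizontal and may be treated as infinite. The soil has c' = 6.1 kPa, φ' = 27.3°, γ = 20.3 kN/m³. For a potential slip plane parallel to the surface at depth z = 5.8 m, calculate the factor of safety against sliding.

For an infinite slope with a slip plane parallel to the surface (no pore pressure): FS = [c' + γz cos²β tanφ'] / [γz sinβ cosβ].
γz = 20.3·5.8 = 117.74 kN/m²
Numerator = 6.1 + 117.74·cos²43.7°·tan27.3° = 6.1 + 117.74·0.5227·0.5161 = 37.863 kPa
Denominator = 117.74·sin43.7°·cos43.7° = 117.74·0.6909·0.7230 = 58.809 kPa
FS = 37.863 / 58.809 = 0.644

FS = 0.64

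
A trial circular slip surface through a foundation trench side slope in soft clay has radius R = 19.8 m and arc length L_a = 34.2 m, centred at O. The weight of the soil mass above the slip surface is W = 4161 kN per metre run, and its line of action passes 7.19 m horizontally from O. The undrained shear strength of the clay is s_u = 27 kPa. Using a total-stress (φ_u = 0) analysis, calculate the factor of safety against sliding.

Taking moments about the centre O, the resisting moment is provided by the undrained shear strength acting along the arc:
M_R = s_u·L_a·R = 27·34.20·19.8 = 18283.3 kN·m/m
M_D = W·d = 4161·7.19 = 29917.6 kN·m/m
FS = M_R / M_D = 18283.3 / 29917.6 = 0.611

FS = 0.61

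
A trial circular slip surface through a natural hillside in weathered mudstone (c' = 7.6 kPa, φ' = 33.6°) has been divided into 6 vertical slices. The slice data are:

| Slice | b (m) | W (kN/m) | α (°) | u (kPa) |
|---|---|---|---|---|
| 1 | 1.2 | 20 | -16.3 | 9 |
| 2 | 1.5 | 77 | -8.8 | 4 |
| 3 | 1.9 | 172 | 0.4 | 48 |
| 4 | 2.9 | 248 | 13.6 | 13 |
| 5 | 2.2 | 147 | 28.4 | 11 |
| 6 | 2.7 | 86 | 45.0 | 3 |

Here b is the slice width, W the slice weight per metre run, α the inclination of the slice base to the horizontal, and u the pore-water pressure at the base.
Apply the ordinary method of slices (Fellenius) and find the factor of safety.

FS = 2.58

Ordinary method of slices: FS = Σ[c'·Δl_i + (W_i cosα_i − u_i·Δl_i)·tanφ'] / Σ W_i sinα_i, with Δl_i = b_i / cosα_i.
Slice 1: Δl = 1.2/cos(-16.3°) = 1.250 m; N'_1 = 20·cos(-16.3°) − 9·1.250 = 7.9; c'Δl = 9.50; W sinα = -5.6
Slice 2: Δl = 1.5/cos(-8.8°) = 1.518 m; N'_2 = 77·cos(-8.8°) − 4·1.518 = 70.0; c'Δl = 11.54; W sinα = -11.8
Slice 3: Δl = 1.9/cos0.4° = 1.900 m; N'_3 = 172·cos0.4° − 48·1.900 = 80.8; c'Δl = 14.44; W sinα = 1.2
Slice 4: Δl = 2.9/cos13.6° = 2.984 m; N'_4 = 248·cos13.6° − 13·2.984 = 202.3; c'Δl = 22.68; W sinα = 58.3
Slice 5: Δl = 2.2/cos28.4° = 2.501 m; N'_5 = 147·cos28.4° − 11·2.501 = 101.8; c'Δl = 19.01; W sinα = 69.9
Slice 6: Δl = 2.7/cos45.0° = 3.818 m; N'_6 = 86·cos45.0° − 3·3.818 = 49.4; c'Δl = 29.02; W sinα = 60.8
Σc'Δl = 106.2 kN/m; ΣN' = 512.2 kN/m; ΣW sinα = 172.9 kN/m
Resisting = 106.2 + 512.2·tan33.6° = 106.2 + 340.3 = 446.5 kN/m
FS = 446.5 / 172.9 = 2.583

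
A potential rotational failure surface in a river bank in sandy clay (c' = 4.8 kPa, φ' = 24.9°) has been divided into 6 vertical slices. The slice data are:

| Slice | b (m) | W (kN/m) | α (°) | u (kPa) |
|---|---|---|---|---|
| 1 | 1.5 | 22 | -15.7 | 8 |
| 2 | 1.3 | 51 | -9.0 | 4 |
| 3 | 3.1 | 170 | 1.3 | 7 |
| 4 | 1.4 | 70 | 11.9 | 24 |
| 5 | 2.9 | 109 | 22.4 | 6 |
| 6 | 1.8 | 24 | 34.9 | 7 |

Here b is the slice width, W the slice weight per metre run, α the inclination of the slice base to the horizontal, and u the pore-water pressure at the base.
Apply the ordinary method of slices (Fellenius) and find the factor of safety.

FS = 3.54

Ordinary method of slices: FS = Σ[c'·Δl_i + (W_i cosα_i − u_i·Δl_i)·tanφ'] / Σ W_i sinα_i, with Δl_i = b_i / cosα_i.
Slice 1: Δl = 1.5/cos(-15.7°) = 1.558 m; N'_1 = 22·cos(-15.7°) − 8·1.558 = 8.7; c'Δl = 7.48; W sinα = -6.0
Slice 2: Δl = 1.3/cos(-9.0°) = 1.316 m; N'_2 = 51·cos(-9.0°) − 4·1.316 = 45.1; c'Δl = 6.32; W sinα = -8.0
Slice 3: Δl = 3.1/cos1.3° = 3.101 m; N'_3 = 170·cos1.3° − 7·3.101 = 148.3; c'Δl = 14.88; W sinα = 3.9
Slice 4: Δl = 1.4/cos11.9° = 1.431 m; N'_4 = 70·cos11.9° − 24·1.431 = 34.2; c'Δl = 6.87; W sinα = 14.4
Slice 5: Δl = 2.9/cos22.4° = 3.137 m; N'_5 = 109·cos22.4° − 6·3.137 = 82.0; c'Δl = 15.06; W sinα = 41.5
Slice 6: Δl = 1.8/cos34.9° = 2.195 m; N'_6 = 24·cos34.9° − 7·2.195 = 4.3; c'Δl = 10.53; W sinα = 13.7
Σc'Δl = 61.1 kN/m; ΣN' = 322.5 kN/m; ΣW sinα = 59.6 kN/m
Resisting = 61.1 + 322.5·tan24.9° = 61.1 + 149.7 = 210.8 kN/m
FS = 210.8 / 59.6 = 3.536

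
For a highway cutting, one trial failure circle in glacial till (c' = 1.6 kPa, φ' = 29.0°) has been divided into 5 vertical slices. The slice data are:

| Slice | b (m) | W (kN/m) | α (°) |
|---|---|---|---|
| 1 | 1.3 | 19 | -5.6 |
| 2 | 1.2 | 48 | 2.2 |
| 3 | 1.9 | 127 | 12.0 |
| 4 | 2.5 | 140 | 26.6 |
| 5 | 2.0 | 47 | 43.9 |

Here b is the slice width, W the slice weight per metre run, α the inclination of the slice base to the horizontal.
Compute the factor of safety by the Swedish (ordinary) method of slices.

FS = 1.73

Ordinary method of slices: FS = Σ[c'·Δl_i + (W_i cosα_i)·tanφ'] / Σ W_i sinα_i, with Δl_i = b_i / cosα_i.
Slice 1: Δl = 1.3/cos(-5.6°) = 1.306 m; N'_1 = 19·cos(-5.6°) = 18.9; c'Δl = 2.09; W sinα = -1.9
Slice 2: Δl = 1.2/cos2.2° = 1.201 m; N'_2 = 48·cos2.2° = 48.0; c'Δl = 1.92; W sinα = 1.8
Slice 3: Δl = 1.9/cos12.0° = 1.942 m; N'_3 = 127·cos12.0° = 124.2; c'Δl = 3.11; W sinα = 26.4
Slice 4: Δl = 2.5/cos26.6° = 2.796 m; N'_4 = 140·cos26.6° = 125.2; c'Δl = 4.47; W sinα = 62.7
Slice 5: Δl = 2.0/cos43.9° = 2.776 m; N'_5 = 47·cos43.9° = 33.9; c'Δl = 4.44; W sinα = 32.6
Σc'Δl = 16.0 kN/m; ΣN' = 350.1 kN/m; ΣW sinα = 121.7 kN/m
Resisting = 16.0 + 350.1·tan29.0° = 16.0 + 194.1 = 210.1 kN/m
FS = 210.1 / 121.7 = 1.727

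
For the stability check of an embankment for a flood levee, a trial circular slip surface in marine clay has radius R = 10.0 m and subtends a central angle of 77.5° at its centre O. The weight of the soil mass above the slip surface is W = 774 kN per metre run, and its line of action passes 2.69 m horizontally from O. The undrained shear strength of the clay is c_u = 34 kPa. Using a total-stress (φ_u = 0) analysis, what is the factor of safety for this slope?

FS = 2.21

Taking moments about the centre O, the resisting moment is provided by the undrained shear strength acting along the arc:
Arc length L_a = R·θ = 10.0·(77.5°·π/180) = 10.0·1.3526 = 13.53 m
M_R = c_u·L_a·R = 34·13.53·10.0 = 4598.9 kN·m/m
M_D = W·d = 774·2.69 = 2082.1 kN·m/m
FS = M_R / M_D = 4598.9 / 2082.1 = 2.209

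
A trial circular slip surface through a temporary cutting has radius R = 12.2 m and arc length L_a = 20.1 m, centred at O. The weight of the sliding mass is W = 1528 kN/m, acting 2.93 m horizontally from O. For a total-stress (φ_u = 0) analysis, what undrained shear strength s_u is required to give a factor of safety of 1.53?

s_u = 27.9 kPa

FS = s_u·L_a·R / (W·d), so s_u = FS·W·d / (L_a·R).
s_u = 1.53·1528·2.93 / (20.10·12.2) = 6849.9 / 245.22 = 27.93 kPa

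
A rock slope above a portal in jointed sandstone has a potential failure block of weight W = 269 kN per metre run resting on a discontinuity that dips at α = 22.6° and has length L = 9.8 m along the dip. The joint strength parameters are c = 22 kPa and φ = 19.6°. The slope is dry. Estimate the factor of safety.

FS = 2.94

Resolving the block weight along and normal to the plane and applying the Mohr–Coulomb strength on the joint:
N' = W cosα = 269·cos22.6° = 248.3 kN/m
Driving force T = W sinα = 269·sin22.6° = 103.4 kN/m
Resisting force R = c·L + N'·tanφ = 22·9.8 + 248.3·tan19.6° = 215.6 + 88.4 = 304.0 kN/m
FS = R / T = 304.0 / 103.4 = 2.941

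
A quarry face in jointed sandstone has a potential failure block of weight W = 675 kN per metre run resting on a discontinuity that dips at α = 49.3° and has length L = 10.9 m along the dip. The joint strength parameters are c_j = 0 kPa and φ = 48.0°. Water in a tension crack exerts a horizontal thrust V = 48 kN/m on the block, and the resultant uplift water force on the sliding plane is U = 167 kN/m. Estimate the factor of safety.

Resolving the block weight along and normal to the plane and applying the Mohr–Coulomb strength on the joint:
N' = W cosα − U − V sinα = 675·cos49.3° − 167 − 48·sin49.3° = 236.8 kN/m
Driving force T = W sinα + V cosα = 675·sin49.3° + 48·cos49.3° = 543.0 kN/m
Resisting force R = c_j·L + N'·tanφ = 0·10.9 + 236.8·tan48.0° = 0.0 + 263.0 = 263.0 kN/m
FS = R / T = 263.0 / 543.0 = 0.484

FS = 0.48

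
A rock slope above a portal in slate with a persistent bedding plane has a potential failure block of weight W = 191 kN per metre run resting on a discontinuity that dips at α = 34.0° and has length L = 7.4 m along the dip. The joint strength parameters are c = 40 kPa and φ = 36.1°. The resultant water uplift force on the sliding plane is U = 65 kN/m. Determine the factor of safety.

FS = 3.41

Resolving the block weight along and normal to the plane and applying the Mohr–Coulomb strength on the joint:
N' = W cosα − U = 191·cos34.0° − 65 = 93.3 kN/m
Driving force T = W sinα = 191·sin34.0° = 106.8 kN/m
Resisting force R = c·L + N'·tanφ = 40·7.4 + 93.3·tan36.1° = 296.0 + 68.1 = 364.1 kN/m
FS = R / T = 364.1 / 106.8 = 3.409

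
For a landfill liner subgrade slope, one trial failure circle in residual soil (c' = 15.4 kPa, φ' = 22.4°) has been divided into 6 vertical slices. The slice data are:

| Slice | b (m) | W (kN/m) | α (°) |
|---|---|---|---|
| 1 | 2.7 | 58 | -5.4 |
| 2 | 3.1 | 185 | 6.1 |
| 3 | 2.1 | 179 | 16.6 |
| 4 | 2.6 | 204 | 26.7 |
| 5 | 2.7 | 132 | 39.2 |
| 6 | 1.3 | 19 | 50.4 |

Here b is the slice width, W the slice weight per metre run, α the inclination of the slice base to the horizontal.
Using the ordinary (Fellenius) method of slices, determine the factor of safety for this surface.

Ordinary method of slices: FS = Σ[c'·Δl_i + (W_i cosα_i)·tanφ'] / Σ W_i sinα_i, with Δl_i = b_i / cosα_i.
Slice 1: Δl = 2.7/cos(-5.4°) = 2.712 m; N'_1 = 58·cos(-5.4°) = 57.7; c'Δl = 41.77; W sinα = -5.5
Slice 2: Δl = 3.1/cos6.1° = 3.118 m; N'_2 = 185·cos6.1° = 184.0; c'Δl = 48.01; W sinα = 19.7
Slice 3: Δl = 2.1/cos16.6° = 2.191 m; N'_3 = 179·cos16.6° = 171.5; c'Δl = 33.75; W sinα = 51.1
Slice 4: Δl = 2.6/cos26.7° = 2.910 m; N'_4 = 204·cos26.7° = 182.2; c'Δl = 44.82; W sinα = 91.7
Slice 5: Δl = 2.7/cos39.2° = 3.484 m; N'_5 = 132·cos39.2° = 102.3; c'Δl = 53.66; W sinα = 83.4
Slice 6: Δl = 1.3/cos50.4° = 2.039 m; N'_6 = 19·cos50.4° = 12.1; c'Δl = 31.41; W sinα = 14.6
Σc'Δl = 253.4 kN/m; ΣN' = 709.9 kN/m; ΣW sinα = 255.1 kN/m
Resisting = 253.4 + 709.9·tan22.4° = 253.4 + 292.6 = 546.0 kN/m
FS = 546.0 / 255.1 = 2.141

FS = 2.14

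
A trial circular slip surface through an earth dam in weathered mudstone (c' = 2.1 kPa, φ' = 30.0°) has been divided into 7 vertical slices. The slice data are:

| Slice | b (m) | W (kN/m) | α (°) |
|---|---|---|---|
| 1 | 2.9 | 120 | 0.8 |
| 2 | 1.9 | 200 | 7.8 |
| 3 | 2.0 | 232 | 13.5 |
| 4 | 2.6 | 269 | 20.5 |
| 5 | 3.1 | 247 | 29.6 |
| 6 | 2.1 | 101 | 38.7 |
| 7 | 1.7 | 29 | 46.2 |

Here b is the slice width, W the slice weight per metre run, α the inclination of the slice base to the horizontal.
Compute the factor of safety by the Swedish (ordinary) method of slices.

FS = 1.77

Ordinary method of slices: FS = Σ[c'·Δl_i + (W_i cosα_i)·tanφ'] / Σ W_i sinα_i, with Δl_i = b_i / cosα_i.
Slice 1: Δl = 2.9/cos0.8° = 2.900 m; N'_1 = 120·cos0.8° = 120.0; c'Δl = 6.09; W sinα = 1.7
Slice 2: Δl = 1.9/cos7.8° = 1.918 m; N'_2 = 200·cos7.8° = 198.1; c'Δl = 4.03; W sinα = 27.1
Slice 3: Δl = 2.0/cos13.5° = 2.057 m; N'_3 = 232·cos13.5° = 225.6; c'Δl = 4.32; W sinα = 54.2
Slice 4: Δl = 2.6/cos20.5° = 2.776 m; N'_4 = 269·cos20.5° = 252.0; c'Δl = 5.83; W sinα = 94.2
Slice 5: Δl = 3.1/cos29.6° = 3.565 m; N'_5 = 247·cos29.6° = 214.8; c'Δl = 7.49; W sinα = 122.0
Slice 6: Δl = 2.1/cos38.7° = 2.691 m; N'_6 = 101·cos38.7° = 78.8; c'Δl = 5.65; W sinα = 63.1
Slice 7: Δl = 1.7/cos46.2° = 2.456 m; N'_7 = 29·cos46.2° = 20.1; c'Δl = 5.16; W sinα = 20.9
Σc'Δl = 38.6 kN/m; ΣN' = 1109.4 kN/m; ΣW sinα = 383.3 kN/m
Resisting = 38.6 + 1109.4·tan30.0° = 38.6 + 640.5 = 679.0 kN/m
FS = 679.0 / 383.3 = 1.772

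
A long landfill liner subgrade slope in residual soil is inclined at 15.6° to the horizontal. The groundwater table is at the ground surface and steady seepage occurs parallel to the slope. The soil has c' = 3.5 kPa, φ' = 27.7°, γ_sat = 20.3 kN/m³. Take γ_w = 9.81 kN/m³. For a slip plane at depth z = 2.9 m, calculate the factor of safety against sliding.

With seepage parallel to the slope and the water table at the surface, the effective normal stress on the slip plane uses the buoyant unit weight γ' = γ_sat − γ_w while the driving shear stress uses γ_sat:
FS = [c' + γ' z cos²β tanφ'] / [γ_sat z sinβ cosβ]
γ' = 20.3 − 9.81 = 10.49 kN/m³
Numerator = 3.5 + 10.49·2.9·cos²15.6°·tan27.7° = 3.5 + 10.49·2.9·0.9277·0.5250 = 18.316 kPa
Denominator = 20.3·2.9·sin15.6°·cos15.6° = 20.3·2.9·0.2689·0.9632 = 15.248 kPa
FS = 18.316 / 15.248 = 1.201

FS = 1.20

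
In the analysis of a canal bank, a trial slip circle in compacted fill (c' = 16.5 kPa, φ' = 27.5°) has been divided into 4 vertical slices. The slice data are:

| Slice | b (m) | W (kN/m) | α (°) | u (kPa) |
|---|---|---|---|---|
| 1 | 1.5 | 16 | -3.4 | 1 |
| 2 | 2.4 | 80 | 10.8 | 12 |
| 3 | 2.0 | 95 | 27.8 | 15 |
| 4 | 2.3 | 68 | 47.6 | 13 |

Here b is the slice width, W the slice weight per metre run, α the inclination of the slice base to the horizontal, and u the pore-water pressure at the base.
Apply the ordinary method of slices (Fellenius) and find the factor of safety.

Ordinary method of slices: FS = Σ[c'·Δl_i + (W_i cosα_i − u_i·Δl_i)·tanφ'] / Σ W_i sinα_i, with Δl_i = b_i / cosα_i.
Slice 1: Δl = 1.5/cos(-3.4°) = 1.503 m; N'_1 = 16·cos(-3.4°) − 1·1.503 = 14.5; c'Δl = 24.79; W sinα = -0.9
Slice 2: Δl = 2.4/cos10.8° = 2.443 m; N'_2 = 80·cos10.8° − 12·2.443 = 49.3; c'Δl = 40.31; W sinα = 15.0
Slice 3: Δl = 2.0/cos27.8° = 2.261 m; N'_3 = 95·cos27.8° − 15·2.261 = 50.1; c'Δl = 37.31; W sinα = 44.3
Slice 4: Δl = 2.3/cos47.6° = 3.411 m; N'_4 = 68·cos47.6° − 13·3.411 = 1.5; c'Δl = 56.28; W sinα = 50.2
Σc'Δl = 158.7 kN/m; ΣN' = 115.4 kN/m; ΣW sinα = 108.6 kN/m
Resisting = 158.7 + 115.4·tan27.5° = 158.7 + 60.1 = 218.7 kN/m
FS = 218.7 / 108.6 = 2.015

FS = 2.01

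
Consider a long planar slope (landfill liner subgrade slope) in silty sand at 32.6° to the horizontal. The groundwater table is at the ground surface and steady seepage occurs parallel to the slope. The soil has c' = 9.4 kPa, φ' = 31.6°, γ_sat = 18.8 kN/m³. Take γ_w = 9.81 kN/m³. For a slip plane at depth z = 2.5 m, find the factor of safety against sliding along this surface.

FS = 0.90

With seepage parallel to the slope and the water table at the surface, the effective normal stress on the slip plane uses the buoyant unit weight γ' = γ_sat − γ_w while the driving shear stress uses γ_sat:
FS = [c' + γ' z cos²β tanφ'] / [γ_sat z sinβ cosβ]
γ' = 18.8 − 9.81 = 8.99 kN/m³
Numerator = 9.4 + 8.99·2.5·cos²32.6°·tan31.6° = 9.4 + 8.99·2.5·0.7097·0.6152 = 19.213 kPa
Denominator = 18.8·2.5·sin32.6°·cos32.6° = 18.8·2.5·0.5388·0.8425 = 21.333 kPa
FS = 19.213 / 21.333 = 0.901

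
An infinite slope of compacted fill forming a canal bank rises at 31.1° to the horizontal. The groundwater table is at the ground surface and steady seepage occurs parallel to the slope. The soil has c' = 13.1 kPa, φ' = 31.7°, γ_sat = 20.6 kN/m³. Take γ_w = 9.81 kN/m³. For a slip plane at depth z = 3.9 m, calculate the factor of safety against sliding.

FS = 0.90

With seepage parallel to the slope and the water table at the surface, the effective normal stress on the slip plane uses the buoyant unit weight γ' = γ_sat − γ_w while the driving shear stress uses γ_sat:
FS = [c' + γ' z cos²β tanφ'] / [γ_sat z sinβ cosβ]
γ' = 20.6 − 9.81 = 10.79 kN/m³
Numerator = 13.1 + 10.79·3.9·cos²31.1°·tan31.7° = 13.1 + 10.79·3.9·0.7332·0.6176 = 32.156 kPa
Denominator = 20.6·3.9·sin31.1°·cos31.1° = 20.6·3.9·0.5165·0.8563 = 35.534 kPa
FS = 32.156 / 35.534 = 0.905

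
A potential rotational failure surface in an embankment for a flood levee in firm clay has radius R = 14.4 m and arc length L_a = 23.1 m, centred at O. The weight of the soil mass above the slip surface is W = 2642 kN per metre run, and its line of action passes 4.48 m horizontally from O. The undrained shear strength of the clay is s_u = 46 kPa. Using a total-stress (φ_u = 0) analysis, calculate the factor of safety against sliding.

Taking moments about the centre O, the resisting moment is provided by the undrained shear strength acting along the arc:
M_R = s_u·L_a·R = 46·23.10·14.4 = 15301.4 kN·m/m
M_D = W·d = 2642·4.48 = 11836.2 kN·m/m
FS = M_R / M_D = 15301.4 / 11836.2 = 1.293

FS = 1.29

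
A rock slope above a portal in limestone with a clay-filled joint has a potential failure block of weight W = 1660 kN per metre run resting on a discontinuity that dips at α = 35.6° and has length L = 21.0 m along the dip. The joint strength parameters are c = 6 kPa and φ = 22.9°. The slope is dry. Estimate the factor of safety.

Resolving the block weight along and normal to the plane and applying the Mohr–Coulomb strength on the joint:
N' = W cosα = 1660·cos35.6° = 1349.7 kN/m
Driving force T = W sinα = 1660·sin35.6° = 966.3 kN/m
Resisting force R = c·L + N'·tanφ = 6·21.0 + 1349.7·tan22.9° = 126.0 + 570.2 = 696.2 kN/m
FS = R / T = 696.2 / 966.3 = 0.720

FS = 0.72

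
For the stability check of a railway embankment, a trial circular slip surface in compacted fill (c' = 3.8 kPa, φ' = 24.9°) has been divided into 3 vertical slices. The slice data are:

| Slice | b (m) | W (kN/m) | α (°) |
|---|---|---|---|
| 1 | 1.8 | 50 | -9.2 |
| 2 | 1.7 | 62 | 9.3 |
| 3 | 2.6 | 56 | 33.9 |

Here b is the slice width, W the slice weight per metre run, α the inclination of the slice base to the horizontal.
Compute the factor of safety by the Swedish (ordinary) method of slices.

Ordinary method of slices: FS = Σ[c'·Δl_i + (W_i cosα_i)·tanφ'] / Σ W_i sinα_i, with Δl_i = b_i / cosα_i.
Slice 1: Δl = 1.8/cos(-9.2°) = 1.823 m; N'_1 = 50·cos(-9.2°) = 49.4; c'Δl = 6.93; W sinα = -8.0
Slice 2: Δl = 1.7/cos9.3° = 1.723 m; N'_2 = 62·cos9.3° = 61.2; c'Δl = 6.55; W sinα = 10.0
Slice 3: Δl = 2.6/cos33.9° = 3.132 m; N'_3 = 56·cos33.9° = 46.5; c'Δl = 11.90; W sinα = 31.2
Σc'Δl = 25.4 kN/m; ΣN' = 157.0 kN/m; ΣW sinα = 33.3 kN/m
Resisting = 25.4 + 157.0·tan24.9° = 25.4 + 72.9 = 98.3 kN/m
FS = 98.3 / 33.3 = 2.955

FS = 2.95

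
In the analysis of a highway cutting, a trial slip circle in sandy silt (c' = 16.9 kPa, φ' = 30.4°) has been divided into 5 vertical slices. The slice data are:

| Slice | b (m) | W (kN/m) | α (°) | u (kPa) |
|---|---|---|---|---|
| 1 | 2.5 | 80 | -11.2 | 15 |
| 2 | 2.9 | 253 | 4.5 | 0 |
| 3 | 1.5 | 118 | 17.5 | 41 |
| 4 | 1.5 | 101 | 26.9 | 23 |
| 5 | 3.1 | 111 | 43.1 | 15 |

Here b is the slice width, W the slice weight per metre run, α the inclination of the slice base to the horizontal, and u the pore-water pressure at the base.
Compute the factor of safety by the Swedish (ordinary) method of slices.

Ordinary method of slices: FS = Σ[c'·Δl_i + (W_i cosα_i − u_i·Δl_i)·tanφ'] / Σ W_i sinα_i, with Δl_i = b_i / cosα_i.
Slice 1: Δl = 2.5/cos(-11.2°) = 2.549 m; N'_1 = 80·cos(-11.2°) − 15·2.549 = 40.2; c'Δl = 43.07; W sinα = -15.5
Slice 2: Δl = 2.9/cos4.5° = 2.909 m; N'_2 = 253·cos4.5° − 0·2.909 = 252.2; c'Δl = 49.16; W sinα = 19.9
Slice 3: Δl = 1.5/cos17.5° = 1.573 m; N'_3 = 118·cos17.5° − 41·1.573 = 48.1; c'Δl = 26.58; W sinα = 35.5
Slice 4: Δl = 1.5/cos26.9° = 1.682 m; N'_4 = 101·cos26.9° − 23·1.682 = 51.4; c'Δl = 28.43; W sinα = 45.7
Slice 5: Δl = 3.1/cos43.1° = 4.246 m; N'_5 = 111·cos43.1° − 15·4.246 = 17.4; c'Δl = 71.75; W sinα = 75.8
Σc'Δl = 219.0 kN/m; ΣN' = 409.3 kN/m; ΣW sinα = 161.3 kN/m
Resisting = 219.0 + 409.3·tan30.4° = 219.0 + 240.1 = 459.1 kN/m
FS = 459.1 / 161.3 = 2.846

FS = 2.85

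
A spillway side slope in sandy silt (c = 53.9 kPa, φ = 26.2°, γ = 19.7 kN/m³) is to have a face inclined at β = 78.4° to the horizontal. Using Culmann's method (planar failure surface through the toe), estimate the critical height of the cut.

Culmann's analysis gives the critical failure plane at α_cr = (β + φ)/2 = (78.4 + 26.2)/2 = 52.3°, and the critical height
H_c = (4c/γ) · sinβ cosφ / [1 − cos(β − φ)]
    = (4·53.9/19.7) · sin78.4°·cos26.2° / [1 − cos(52.2°)]
    = 10.944 · 0.9796·0.8973 / [1 − 0.6129]
    = 10.944 · 0.8789 / 0.3871
    = 24.85 m

H_c = 24.85 m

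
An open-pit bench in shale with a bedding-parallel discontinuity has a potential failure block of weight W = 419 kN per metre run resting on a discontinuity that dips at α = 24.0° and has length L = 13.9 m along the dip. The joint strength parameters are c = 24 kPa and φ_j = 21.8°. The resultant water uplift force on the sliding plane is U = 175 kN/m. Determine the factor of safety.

FS = 2.45

Resolving the block weight along and normal to the plane and applying the Mohr–Coulomb strength on the joint:
N' = W cosα − U = 419·cos24.0° − 175 = 207.8 kN/m
Driving force T = W sinα = 419·sin24.0° = 170.4 kN/m
Resisting force R = c·L + N'·tanφ_j = 24·13.9 + 207.8·tan21.8° = 333.6 + 83.1 = 416.7 kN/m
FS = R / T = 416.7 / 170.4 = 2.445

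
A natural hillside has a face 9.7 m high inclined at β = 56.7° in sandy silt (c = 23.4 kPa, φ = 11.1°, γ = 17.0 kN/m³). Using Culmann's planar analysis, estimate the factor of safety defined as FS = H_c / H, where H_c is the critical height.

H_c = (4c/γ) · sinβ cosφ / [1 − cos(β − φ)]
    = (4·23.4/17.0) · sin56.7°·cos11.1° / [1 − cos45.6°]
    = 5.506 · 0.8202 / 0.3003 = 15.04 m
FS = H_c / H = 15.04 / 9.7 = 1.550

FS = 1.55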